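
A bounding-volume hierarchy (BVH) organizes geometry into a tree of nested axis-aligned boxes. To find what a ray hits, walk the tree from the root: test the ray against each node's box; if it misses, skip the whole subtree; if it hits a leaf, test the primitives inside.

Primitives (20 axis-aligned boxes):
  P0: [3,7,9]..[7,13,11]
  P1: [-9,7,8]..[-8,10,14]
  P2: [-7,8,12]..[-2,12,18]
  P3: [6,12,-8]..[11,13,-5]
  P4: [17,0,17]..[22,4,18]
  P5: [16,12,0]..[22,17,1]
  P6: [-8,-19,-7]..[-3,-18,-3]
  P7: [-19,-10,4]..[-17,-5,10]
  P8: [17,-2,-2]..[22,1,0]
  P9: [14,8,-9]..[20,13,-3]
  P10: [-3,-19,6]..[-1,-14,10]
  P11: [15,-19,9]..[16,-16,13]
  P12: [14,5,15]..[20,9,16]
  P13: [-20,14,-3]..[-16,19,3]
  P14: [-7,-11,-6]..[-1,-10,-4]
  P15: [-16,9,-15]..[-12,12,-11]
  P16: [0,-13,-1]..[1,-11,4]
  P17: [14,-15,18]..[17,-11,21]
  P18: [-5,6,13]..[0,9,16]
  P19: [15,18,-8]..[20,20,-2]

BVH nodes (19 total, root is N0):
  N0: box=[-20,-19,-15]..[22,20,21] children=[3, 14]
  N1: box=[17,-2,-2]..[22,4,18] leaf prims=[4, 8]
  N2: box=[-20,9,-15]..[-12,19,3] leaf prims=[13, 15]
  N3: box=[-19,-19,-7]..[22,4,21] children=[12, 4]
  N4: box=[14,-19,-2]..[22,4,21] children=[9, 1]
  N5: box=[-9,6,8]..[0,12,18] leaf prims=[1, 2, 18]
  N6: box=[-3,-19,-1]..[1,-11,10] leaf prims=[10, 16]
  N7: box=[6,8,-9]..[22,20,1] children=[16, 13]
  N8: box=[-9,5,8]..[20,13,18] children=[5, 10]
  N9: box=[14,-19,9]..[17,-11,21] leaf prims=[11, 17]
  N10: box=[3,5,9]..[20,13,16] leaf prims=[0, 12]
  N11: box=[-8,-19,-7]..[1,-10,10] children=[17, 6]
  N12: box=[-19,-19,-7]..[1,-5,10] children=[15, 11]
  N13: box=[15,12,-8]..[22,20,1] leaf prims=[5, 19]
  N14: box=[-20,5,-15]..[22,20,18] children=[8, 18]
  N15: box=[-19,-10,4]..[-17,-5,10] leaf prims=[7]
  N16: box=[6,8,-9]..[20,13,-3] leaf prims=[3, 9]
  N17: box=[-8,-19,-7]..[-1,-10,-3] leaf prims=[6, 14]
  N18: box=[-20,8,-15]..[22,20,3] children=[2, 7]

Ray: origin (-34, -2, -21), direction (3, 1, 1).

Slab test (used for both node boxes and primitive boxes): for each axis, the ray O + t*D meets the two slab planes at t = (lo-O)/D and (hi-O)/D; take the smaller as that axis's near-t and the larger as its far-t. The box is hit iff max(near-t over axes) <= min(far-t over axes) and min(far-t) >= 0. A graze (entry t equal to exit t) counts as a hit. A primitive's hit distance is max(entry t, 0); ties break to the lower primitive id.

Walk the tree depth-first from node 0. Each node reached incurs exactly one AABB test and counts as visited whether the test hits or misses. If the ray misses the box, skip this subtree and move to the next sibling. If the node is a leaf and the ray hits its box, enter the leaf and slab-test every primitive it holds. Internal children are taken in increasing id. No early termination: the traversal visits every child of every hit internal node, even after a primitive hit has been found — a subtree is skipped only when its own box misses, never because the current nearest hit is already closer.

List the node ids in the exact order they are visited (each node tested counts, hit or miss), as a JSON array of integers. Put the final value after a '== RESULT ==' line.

Trace the traversal:
N0 x:[14/3,56/3] y:[-17,22] z:[6,42] -> hit [6,56/3], descend [3, 14]
  N3 x:[5,56/3] y:[-17,6] z:[14,42] -> miss, prune
  N14 x:[14/3,56/3] y:[7,22] z:[6,39] -> hit [7,56/3], descend [8, 18]
    N8 x:[25/3,18] y:[7,15] z:[29,39] -> miss, prune
    N18 x:[14/3,56/3] y:[10,22] z:[6,24] -> hit [10,56/3], descend [2, 7]
      N2 x:[14/3,22/3] y:[11,21] z:[6,24] -> miss, prune
      N7 x:[40/3,56/3] y:[10,22] z:[12,22] -> hit [40/3,56/3], descend [13, 16]
        N13 x:[49/3,56/3] y:[14,22] z:[13,22] -> hit [49/3,56/3] leaf, test {P5(miss), P19(miss)}
        N16 x:[40/3,18] y:[10,15] z:[12,18] -> hit [40/3,15] leaf, test {P3@t=14, P9(miss)}

Summary -> nodes [0, 3, 14, 8, 18, 2, 7, 13, 16]; box-tests=9; leaf-entries=2; first=P3

== RESULT ==
[0, 3, 14, 8, 18, 2, 7, 13, 16]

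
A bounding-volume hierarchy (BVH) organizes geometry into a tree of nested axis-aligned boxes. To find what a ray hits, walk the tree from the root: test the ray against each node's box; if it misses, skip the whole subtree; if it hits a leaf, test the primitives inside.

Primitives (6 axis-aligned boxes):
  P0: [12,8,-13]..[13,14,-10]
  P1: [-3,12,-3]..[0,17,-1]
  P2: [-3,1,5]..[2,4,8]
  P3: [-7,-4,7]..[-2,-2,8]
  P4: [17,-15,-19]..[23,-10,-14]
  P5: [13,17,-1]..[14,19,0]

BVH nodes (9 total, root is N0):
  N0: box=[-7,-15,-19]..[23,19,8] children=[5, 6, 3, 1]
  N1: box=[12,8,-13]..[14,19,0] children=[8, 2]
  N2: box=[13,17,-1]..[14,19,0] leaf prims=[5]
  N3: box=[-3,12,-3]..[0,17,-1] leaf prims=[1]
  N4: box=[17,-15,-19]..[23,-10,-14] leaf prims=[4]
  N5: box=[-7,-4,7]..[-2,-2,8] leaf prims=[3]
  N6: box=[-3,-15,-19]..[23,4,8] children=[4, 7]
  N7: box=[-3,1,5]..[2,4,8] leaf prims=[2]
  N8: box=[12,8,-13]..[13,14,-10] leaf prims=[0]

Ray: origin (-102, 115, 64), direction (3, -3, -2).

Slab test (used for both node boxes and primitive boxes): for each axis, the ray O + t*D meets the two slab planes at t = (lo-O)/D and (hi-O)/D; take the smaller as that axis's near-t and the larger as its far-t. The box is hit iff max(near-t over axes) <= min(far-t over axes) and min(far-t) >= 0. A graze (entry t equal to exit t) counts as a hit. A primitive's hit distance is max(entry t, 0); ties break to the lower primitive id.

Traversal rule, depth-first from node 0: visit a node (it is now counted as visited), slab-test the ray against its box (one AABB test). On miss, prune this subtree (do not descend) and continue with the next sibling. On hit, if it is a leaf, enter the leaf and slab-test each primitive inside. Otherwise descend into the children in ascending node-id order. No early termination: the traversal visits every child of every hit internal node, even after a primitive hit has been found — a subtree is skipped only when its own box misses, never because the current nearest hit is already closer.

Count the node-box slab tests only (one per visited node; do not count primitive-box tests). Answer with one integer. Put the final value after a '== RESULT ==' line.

Walk:
N0 x:[95/3,125/3] y:[32,130/3] z:[28,83/2] -> hit [32,83/2], descend [1, 3, 5, 6]
  N1 x:[38,116/3] y:[32,107/3] z:[32,77/2] -> miss, prune
  N3 x:[33,34] y:[98/3,103/3] z:[65/2,67/2] -> hit [33,67/2] leaf, test {P1@t=33}
  N5 x:[95/3,100/3] y:[39,119/3] z:[28,57/2] -> miss, prune
  N6 x:[33,125/3] y:[37,130/3] z:[28,83/2] -> hit [37,83/2], descend [4, 7]
    N4 x:[119/3,125/3] y:[125/3,130/3] z:[39,83/2] -> miss, prune
    N7 x:[33,104/3] y:[37,38] z:[28,59/2] -> miss, prune

7 AABB tests over nodes [0, 1, 3, 5, 6, 4, 7]; 1 leaf entered; closest P1.

== RESULT ==
7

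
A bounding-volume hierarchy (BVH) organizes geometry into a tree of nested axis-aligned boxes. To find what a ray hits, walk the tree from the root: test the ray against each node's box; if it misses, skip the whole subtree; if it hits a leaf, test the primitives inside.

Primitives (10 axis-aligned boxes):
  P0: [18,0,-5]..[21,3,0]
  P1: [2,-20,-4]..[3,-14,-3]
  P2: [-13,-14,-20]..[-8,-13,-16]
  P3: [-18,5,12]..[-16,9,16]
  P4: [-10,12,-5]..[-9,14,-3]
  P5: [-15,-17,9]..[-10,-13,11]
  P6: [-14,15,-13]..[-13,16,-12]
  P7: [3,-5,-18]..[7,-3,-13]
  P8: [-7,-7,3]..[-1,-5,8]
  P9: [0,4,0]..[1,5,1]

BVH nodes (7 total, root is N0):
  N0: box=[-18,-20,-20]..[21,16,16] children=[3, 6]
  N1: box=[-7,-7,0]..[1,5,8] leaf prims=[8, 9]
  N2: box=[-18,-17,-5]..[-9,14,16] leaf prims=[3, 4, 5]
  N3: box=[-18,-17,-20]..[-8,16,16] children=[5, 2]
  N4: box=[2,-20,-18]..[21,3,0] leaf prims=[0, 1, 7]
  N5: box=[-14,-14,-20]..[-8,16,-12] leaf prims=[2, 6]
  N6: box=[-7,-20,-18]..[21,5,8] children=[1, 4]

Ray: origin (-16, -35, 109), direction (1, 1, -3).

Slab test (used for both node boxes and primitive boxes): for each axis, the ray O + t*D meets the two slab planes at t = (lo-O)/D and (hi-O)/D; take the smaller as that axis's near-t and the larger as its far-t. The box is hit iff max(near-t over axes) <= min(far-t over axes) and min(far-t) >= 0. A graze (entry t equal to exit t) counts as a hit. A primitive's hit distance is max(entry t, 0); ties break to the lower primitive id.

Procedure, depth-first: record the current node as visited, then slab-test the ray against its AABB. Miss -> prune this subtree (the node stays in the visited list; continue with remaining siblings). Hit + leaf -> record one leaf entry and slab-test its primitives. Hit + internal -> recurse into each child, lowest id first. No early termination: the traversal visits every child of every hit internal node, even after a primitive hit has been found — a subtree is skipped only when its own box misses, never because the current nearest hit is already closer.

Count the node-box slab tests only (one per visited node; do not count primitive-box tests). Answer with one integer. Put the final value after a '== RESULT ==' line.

Trace the traversal:
N0 x:[-2,37] y:[15,51] z:[31,43] -> hit [31,37], descend [3, 6]
  N3 x:[-2,8] y:[18,51] z:[31,43] -> miss, prune
  N6 x:[9,37] y:[15,40] z:[101/3,127/3] -> hit [101/3,37], descend [1, 4]
    N1 x:[9,17] y:[28,40] z:[101/3,109/3] -> miss, prune
    N4 x:[18,37] y:[15,38] z:[109/3,127/3] -> hit [109/3,37] leaf, test {P0@t=109/3, P1(miss), P7(miss)}

Visited [0, 3, 6, 1, 4]. Tests: 5 box, 1 leaf. Nearest: P0.

== RESULT ==
5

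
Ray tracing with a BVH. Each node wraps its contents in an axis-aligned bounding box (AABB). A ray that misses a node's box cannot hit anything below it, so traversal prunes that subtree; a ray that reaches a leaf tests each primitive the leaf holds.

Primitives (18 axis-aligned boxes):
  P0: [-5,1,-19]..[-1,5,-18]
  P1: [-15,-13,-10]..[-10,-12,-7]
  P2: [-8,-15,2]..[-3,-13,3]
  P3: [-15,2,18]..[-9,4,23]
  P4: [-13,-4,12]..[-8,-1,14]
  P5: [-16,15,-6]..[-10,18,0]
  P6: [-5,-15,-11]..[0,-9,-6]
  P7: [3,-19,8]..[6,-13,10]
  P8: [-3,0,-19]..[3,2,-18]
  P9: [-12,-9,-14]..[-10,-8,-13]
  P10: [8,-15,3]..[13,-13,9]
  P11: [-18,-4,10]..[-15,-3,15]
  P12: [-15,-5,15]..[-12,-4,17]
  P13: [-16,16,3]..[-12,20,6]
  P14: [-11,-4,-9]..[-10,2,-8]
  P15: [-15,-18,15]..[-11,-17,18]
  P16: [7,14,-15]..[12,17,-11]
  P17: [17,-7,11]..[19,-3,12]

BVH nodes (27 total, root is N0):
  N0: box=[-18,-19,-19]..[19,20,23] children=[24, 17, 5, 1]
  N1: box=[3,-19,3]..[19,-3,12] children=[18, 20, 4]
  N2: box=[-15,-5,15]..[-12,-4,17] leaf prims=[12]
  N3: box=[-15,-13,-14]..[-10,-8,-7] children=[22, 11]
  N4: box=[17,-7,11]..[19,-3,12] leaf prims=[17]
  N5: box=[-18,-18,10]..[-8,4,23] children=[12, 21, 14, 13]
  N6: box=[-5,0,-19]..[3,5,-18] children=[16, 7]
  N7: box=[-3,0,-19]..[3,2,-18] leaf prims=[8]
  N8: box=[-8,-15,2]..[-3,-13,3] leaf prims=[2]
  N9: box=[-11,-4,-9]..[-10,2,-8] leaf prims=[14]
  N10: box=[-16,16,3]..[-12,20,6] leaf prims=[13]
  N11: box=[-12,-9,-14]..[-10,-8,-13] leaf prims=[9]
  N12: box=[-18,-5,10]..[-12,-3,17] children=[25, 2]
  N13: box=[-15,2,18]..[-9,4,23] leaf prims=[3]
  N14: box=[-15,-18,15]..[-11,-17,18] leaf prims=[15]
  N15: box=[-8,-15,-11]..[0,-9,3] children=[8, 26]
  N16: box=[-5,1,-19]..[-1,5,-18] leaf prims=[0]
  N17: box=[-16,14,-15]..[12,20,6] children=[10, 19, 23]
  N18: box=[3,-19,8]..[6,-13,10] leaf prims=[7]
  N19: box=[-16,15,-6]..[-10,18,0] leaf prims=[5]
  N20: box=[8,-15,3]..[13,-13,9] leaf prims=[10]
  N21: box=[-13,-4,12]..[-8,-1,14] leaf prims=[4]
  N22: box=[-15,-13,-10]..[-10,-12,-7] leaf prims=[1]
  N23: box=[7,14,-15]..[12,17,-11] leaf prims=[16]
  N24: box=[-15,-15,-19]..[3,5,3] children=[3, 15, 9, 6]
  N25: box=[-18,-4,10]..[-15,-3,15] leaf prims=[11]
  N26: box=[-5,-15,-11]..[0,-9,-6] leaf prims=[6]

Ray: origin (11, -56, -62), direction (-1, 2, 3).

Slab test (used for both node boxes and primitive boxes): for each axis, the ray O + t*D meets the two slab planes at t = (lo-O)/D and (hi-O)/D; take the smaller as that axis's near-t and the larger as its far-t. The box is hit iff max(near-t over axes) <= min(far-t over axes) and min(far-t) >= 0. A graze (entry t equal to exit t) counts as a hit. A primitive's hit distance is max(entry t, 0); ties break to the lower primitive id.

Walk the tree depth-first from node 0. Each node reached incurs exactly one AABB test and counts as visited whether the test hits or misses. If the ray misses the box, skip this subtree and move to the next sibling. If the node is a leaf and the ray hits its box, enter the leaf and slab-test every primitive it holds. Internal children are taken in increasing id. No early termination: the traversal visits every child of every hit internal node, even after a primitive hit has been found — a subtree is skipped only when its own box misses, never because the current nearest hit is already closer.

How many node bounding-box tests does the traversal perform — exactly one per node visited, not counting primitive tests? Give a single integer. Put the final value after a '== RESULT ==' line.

Walk:
N0 x:[-8,29] y:[37/2,38] z:[43/3,85/3] -> hit [37/2,85/3], descend [1, 5, 17, 24]
  N1 x:[-8,8] y:[37/2,53/2] z:[65/3,74/3] -> miss, prune
  N5 x:[19,29] y:[19,30] z:[24,85/3] -> hit [24,85/3], descend [12, 13, 14, 21]
    N12 x:[23,29] y:[51/2,53/2] z:[24,79/3] -> hit [51/2,79/3], descend [2, 25]
      N2 x:[23,26] y:[51/2,26] z:[77/3,79/3] -> hit [77/3,26] leaf, test {P12@t=77/3}
      N25 x:[26,29] y:[26,53/2] z:[24,77/3] -> miss, prune
    N13 x:[20,26] y:[29,30] z:[80/3,85/3] -> miss, prune
    N14 x:[22,26] y:[19,39/2] z:[77/3,80/3] -> miss, prune
    N21 x:[19,24] y:[26,55/2] z:[74/3,76/3] -> miss, prune
  N17 x:[-1,27] y:[35,38] z:[47/3,68/3] -> miss, prune
  N24 x:[8,26] y:[41/2,61/2] z:[43/3,65/3] -> hit [41/2,65/3], descend [3, 6, 9, 15]
    N3 x:[21,26] y:[43/2,24] z:[16,55/3] -> miss, prune
    N6 x:[8,16] y:[28,61/2] z:[43/3,44/3] -> miss, prune
    N9 x:[21,22] y:[26,29] z:[53/3,18] -> miss, prune
    N15 x:[11,19] y:[41/2,47/2] z:[17,65/3] -> miss, prune

Summary -> nodes [0, 1, 5, 12, 2, 25, 13, 14, 21, 17, 24, 3, 6, 9, 15]; box-tests=15; leaf-entries=1; first=P12

== RESULT ==
15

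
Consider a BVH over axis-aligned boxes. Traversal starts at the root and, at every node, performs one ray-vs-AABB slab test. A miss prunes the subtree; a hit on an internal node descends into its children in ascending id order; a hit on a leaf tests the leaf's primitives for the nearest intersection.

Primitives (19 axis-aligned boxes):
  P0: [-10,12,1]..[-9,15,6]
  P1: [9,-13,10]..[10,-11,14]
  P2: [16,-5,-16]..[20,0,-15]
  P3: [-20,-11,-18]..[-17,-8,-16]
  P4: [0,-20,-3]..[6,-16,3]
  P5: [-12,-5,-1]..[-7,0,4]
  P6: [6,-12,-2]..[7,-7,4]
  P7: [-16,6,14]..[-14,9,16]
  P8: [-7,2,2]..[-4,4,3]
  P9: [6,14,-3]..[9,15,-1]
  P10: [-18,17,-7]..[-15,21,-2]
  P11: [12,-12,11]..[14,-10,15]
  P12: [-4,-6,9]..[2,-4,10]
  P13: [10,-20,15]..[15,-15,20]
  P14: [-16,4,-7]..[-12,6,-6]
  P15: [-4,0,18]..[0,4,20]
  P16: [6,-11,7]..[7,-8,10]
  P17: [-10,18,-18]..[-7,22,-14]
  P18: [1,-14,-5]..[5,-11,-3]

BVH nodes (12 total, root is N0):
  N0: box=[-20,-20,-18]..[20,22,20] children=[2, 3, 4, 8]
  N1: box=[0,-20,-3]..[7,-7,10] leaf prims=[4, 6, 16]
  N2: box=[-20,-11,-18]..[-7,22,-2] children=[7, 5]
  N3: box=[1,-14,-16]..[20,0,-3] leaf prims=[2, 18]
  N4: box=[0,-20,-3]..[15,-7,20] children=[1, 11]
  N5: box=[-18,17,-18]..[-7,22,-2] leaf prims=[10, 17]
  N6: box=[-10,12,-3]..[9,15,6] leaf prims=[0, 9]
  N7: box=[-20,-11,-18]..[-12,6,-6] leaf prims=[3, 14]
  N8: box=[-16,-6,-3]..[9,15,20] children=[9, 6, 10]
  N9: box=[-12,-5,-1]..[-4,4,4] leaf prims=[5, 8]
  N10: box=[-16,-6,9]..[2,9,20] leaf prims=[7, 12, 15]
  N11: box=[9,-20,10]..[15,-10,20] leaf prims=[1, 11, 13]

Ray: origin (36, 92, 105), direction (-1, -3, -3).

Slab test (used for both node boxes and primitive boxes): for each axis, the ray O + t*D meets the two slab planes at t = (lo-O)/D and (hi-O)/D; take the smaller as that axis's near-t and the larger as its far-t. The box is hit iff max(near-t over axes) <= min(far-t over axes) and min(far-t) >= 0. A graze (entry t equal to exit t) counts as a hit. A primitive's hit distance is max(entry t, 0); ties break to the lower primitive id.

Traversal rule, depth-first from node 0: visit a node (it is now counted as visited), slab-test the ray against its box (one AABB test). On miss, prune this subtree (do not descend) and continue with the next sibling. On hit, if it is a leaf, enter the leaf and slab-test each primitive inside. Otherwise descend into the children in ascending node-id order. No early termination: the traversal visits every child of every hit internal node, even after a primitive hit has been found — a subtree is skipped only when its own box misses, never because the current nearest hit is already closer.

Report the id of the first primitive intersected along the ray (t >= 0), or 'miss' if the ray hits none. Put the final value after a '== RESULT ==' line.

Traverse from the root:
N0 x:[16,56] y:[70/3,112/3] z:[85/3,41] -> hit [85/3,112/3], descend [2, 3, 4, 8]
  N2 x:[43,56] y:[70/3,103/3] z:[107/3,41] -> miss, prune
  N3 x:[16,35] y:[92/3,106/3] z:[36,121/3] -> miss, prune
  N4 x:[21,36] y:[33,112/3] z:[85/3,36] -> hit [33,36], descend [1, 11]
    N1 x:[29,36] y:[33,112/3] z:[95/3,36] -> hit [33,36] leaf, test {P4@t=36, P6(miss), P16(miss)}
    N11 x:[21,27] y:[34,112/3] z:[85/3,95/3] -> miss, prune
  N8 x:[27,52] y:[77/3,98/3] z:[85/3,36] -> hit [85/3,98/3], descend [6, 9, 10]
    N6 x:[27,46] y:[77/3,80/3] z:[33,36] -> miss, prune
    N9 x:[40,48] y:[88/3,97/3] z:[101/3,106/3] -> miss, prune
    N10 x:[34,52] y:[83/3,98/3] z:[85/3,32] -> miss, prune

order=[0, 2, 3, 4, 1, 11, 8, 6, 9, 10]  |boxes|=10  |leaves|=1  hit=P4

== RESULT ==
4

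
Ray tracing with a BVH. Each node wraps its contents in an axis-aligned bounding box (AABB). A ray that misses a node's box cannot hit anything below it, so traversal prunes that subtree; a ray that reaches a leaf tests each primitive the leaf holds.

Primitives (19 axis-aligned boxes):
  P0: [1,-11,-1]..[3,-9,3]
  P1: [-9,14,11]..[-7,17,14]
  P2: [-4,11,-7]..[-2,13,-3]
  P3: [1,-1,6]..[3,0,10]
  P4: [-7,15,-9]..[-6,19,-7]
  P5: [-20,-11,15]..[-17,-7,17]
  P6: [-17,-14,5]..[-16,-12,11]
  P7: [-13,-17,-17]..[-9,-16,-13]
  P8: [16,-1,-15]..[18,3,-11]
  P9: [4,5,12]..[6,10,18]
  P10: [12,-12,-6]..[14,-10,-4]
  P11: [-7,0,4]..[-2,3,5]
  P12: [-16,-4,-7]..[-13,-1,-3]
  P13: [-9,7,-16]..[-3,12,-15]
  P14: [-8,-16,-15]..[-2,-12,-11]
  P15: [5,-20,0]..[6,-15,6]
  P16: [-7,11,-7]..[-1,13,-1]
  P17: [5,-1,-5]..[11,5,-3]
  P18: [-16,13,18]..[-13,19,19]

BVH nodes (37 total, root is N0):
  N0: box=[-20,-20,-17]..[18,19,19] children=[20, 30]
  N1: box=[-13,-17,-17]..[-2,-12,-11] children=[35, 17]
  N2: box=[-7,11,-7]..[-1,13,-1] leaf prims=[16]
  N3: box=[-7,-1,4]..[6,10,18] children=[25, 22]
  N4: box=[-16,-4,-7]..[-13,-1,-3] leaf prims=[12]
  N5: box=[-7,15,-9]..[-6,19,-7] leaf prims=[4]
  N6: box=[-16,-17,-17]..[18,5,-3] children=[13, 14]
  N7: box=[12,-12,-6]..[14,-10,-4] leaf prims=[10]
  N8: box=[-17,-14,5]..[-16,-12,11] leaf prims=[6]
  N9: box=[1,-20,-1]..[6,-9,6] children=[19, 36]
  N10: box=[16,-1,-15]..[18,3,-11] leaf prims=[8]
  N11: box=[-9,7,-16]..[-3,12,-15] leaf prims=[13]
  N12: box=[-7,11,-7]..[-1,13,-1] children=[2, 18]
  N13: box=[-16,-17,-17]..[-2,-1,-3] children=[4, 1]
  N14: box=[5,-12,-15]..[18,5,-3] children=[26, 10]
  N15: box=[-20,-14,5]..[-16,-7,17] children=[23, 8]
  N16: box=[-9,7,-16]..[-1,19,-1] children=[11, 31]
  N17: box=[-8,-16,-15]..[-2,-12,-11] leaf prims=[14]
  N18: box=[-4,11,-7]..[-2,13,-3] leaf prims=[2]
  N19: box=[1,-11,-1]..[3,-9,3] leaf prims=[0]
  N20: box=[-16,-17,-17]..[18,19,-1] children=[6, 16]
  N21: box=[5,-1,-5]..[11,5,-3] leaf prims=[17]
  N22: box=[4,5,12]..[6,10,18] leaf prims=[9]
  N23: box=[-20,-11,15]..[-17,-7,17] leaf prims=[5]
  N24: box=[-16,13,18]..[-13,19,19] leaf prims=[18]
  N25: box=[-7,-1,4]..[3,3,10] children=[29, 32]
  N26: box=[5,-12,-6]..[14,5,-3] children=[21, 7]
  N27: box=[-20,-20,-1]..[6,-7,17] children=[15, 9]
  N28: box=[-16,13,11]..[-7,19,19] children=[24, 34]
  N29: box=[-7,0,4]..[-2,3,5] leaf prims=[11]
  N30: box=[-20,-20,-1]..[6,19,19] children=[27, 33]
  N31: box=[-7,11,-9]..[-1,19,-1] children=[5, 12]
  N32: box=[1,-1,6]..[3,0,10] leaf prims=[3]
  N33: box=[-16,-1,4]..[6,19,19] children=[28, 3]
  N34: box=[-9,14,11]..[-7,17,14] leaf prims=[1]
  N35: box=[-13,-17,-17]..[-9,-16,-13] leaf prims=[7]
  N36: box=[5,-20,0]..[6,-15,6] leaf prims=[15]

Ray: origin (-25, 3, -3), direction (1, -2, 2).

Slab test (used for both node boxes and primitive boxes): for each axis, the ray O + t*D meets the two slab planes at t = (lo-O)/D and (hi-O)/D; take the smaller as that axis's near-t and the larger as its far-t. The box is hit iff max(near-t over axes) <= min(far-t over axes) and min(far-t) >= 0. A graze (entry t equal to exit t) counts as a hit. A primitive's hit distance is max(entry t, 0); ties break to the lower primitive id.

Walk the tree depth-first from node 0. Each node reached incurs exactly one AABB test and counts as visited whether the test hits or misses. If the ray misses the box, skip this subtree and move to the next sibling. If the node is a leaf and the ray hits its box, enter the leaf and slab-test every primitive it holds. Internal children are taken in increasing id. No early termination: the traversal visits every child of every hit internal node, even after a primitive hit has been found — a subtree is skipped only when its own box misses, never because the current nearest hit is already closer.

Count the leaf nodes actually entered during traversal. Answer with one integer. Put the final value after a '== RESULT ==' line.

Trace the traversal:
N0 x:[5,43] y:[-8,23/2] z:[-7,11] -> hit [5,11], descend [20, 30]
  N20 x:[9,43] y:[-8,10] z:[-7,1] -> miss, prune
  N30 x:[5,31] y:[-8,23/2] z:[1,11] -> hit [5,11], descend [27, 33]
    N27 x:[5,31] y:[5,23/2] z:[1,10] -> hit [5,10], descend [9, 15]
      N9 x:[26,31] y:[6,23/2] z:[1,9/2] -> miss, prune
      N15 x:[5,9] y:[5,17/2] z:[4,10] -> hit [5,17/2], descend [8, 23]
        N8 x:[8,9] y:[15/2,17/2] z:[4,7] -> miss, prune
        N23 x:[5,8] y:[5,7] z:[9,10] -> miss, prune
    N33 x:[9,31] y:[-8,2] z:[7/2,11] -> miss, prune

Visited [0, 20, 30, 27, 9, 15, 8, 23, 33]. Tests: 9 box, 0 leaf. Nearest: miss.

== RESULT ==
0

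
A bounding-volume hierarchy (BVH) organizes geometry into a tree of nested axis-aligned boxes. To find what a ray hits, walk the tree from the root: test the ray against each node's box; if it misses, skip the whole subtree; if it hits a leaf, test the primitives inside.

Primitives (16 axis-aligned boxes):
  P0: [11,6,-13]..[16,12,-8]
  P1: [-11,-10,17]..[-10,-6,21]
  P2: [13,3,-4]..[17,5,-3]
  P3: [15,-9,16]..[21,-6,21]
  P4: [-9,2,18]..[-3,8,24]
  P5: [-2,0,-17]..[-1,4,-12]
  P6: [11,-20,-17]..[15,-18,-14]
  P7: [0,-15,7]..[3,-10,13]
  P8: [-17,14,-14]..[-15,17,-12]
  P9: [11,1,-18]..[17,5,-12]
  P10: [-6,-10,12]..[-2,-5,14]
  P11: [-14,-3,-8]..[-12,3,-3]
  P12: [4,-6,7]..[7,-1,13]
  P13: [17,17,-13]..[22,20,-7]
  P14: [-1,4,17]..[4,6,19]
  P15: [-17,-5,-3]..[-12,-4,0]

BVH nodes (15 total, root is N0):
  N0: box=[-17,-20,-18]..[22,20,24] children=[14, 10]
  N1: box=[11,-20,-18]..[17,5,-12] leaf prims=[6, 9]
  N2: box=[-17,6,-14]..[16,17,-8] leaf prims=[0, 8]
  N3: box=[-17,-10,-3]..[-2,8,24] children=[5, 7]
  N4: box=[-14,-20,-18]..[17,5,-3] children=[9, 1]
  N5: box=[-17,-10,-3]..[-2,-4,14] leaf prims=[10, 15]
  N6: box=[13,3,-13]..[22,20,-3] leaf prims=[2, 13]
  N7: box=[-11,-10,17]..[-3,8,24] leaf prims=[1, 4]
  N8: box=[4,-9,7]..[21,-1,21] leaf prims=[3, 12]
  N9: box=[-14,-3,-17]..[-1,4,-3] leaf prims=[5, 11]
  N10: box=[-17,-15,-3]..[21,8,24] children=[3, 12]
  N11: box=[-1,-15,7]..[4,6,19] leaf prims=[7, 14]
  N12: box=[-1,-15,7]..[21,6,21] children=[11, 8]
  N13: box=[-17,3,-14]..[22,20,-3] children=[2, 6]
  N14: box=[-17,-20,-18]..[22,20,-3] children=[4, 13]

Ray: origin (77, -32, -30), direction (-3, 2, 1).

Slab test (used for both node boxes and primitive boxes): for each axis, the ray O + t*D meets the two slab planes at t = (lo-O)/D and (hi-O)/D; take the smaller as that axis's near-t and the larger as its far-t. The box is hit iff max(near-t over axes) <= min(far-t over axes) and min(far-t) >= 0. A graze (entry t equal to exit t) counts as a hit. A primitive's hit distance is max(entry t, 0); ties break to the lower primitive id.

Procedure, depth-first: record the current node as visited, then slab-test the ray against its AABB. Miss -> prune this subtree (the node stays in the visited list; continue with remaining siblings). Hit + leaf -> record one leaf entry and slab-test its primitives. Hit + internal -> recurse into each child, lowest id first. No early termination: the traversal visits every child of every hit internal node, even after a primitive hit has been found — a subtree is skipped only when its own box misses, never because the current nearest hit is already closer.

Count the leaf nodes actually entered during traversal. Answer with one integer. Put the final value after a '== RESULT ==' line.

Trace the traversal:
N0 x:[55/3,94/3] y:[6,26] z:[12,54] -> hit [55/3,26], descend [10, 14]
  N10 x:[56/3,94/3] y:[17/2,20] z:[27,54] -> miss, prune
  N14 x:[55/3,94/3] y:[6,26] z:[12,27] -> hit [55/3,26], descend [4, 13]
    N4 x:[20,91/3] y:[6,37/2] z:[12,27] -> miss, prune
    N13 x:[55/3,94/3] y:[35/2,26] z:[16,27] -> hit [55/3,26], descend [2, 6]
      N2 x:[61/3,94/3] y:[19,49/2] z:[16,22] -> hit [61/3,22] leaf, test {P0@t=61/3, P8(miss)}
      N6 x:[55/3,64/3] y:[35/2,26] z:[17,27] -> hit [55/3,64/3] leaf, test {P2(miss), P13(miss)}

order=[0, 10, 14, 4, 13, 2, 6]  |boxes|=7  |leaves|=2  hit=P0

== RESULT ==
2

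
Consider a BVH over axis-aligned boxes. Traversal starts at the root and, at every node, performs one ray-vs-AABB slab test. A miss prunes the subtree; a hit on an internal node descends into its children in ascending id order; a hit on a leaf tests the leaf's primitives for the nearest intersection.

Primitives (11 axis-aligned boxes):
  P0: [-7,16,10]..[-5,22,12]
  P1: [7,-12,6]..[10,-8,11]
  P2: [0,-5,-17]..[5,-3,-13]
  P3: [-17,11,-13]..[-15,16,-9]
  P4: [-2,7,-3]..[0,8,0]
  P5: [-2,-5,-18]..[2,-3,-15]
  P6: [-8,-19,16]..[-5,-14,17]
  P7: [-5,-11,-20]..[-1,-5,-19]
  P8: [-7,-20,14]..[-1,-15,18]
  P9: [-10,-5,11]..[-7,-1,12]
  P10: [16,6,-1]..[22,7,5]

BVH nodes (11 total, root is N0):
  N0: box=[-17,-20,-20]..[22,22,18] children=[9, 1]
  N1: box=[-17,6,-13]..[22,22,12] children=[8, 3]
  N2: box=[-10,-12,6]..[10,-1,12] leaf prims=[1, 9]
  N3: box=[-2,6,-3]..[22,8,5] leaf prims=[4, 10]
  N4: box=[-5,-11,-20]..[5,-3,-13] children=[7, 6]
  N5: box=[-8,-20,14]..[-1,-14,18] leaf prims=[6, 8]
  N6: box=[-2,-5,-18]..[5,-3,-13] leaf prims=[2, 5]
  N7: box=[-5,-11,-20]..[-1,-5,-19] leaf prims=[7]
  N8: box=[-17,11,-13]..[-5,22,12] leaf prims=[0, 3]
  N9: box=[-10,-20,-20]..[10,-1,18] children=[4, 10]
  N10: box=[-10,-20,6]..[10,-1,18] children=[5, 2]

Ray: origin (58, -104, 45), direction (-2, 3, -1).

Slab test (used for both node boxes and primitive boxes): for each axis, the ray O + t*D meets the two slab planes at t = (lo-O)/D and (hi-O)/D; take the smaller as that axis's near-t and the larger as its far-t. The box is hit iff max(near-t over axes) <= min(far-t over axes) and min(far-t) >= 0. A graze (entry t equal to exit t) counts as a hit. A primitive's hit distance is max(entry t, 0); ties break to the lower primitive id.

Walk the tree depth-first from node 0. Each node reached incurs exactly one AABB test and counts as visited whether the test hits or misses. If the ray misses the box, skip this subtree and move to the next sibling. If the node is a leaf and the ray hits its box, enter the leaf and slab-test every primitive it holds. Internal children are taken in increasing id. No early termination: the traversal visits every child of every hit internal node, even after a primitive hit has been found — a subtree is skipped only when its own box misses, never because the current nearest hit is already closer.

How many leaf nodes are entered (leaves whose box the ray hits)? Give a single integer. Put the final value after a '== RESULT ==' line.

Walk:
N0 x:[18,75/2] y:[28,42] z:[27,65] -> hit [28,75/2], descend [1, 9]
  N1 x:[18,75/2] y:[110/3,42] z:[33,58] -> hit [110/3,75/2], descend [3, 8]
    N3 x:[18,30] y:[110/3,112/3] z:[40,48] -> miss, prune
    N8 x:[63/2,75/2] y:[115/3,42] z:[33,58] -> miss, prune
  N9 x:[24,34] y:[28,103/3] z:[27,65] -> hit [28,34], descend [4, 10]
    N4 x:[53/2,63/2] y:[31,101/3] z:[58,65] -> miss, prune
    N10 x:[24,34] y:[28,103/3] z:[27,39] -> hit [28,34], descend [2, 5]
      N2 x:[24,34] y:[92/3,103/3] z:[33,39] -> hit [33,34] leaf, test {P1(miss), P9@t=33}
      N5 x:[59/2,33] y:[28,30] z:[27,31] -> hit [59/2,30] leaf, test {P6(miss), P8@t=59/2}

order=[0, 1, 3, 8, 9, 4, 10, 2, 5]  |boxes|=9  |leaves|=2  hit=P8

== RESULT ==
2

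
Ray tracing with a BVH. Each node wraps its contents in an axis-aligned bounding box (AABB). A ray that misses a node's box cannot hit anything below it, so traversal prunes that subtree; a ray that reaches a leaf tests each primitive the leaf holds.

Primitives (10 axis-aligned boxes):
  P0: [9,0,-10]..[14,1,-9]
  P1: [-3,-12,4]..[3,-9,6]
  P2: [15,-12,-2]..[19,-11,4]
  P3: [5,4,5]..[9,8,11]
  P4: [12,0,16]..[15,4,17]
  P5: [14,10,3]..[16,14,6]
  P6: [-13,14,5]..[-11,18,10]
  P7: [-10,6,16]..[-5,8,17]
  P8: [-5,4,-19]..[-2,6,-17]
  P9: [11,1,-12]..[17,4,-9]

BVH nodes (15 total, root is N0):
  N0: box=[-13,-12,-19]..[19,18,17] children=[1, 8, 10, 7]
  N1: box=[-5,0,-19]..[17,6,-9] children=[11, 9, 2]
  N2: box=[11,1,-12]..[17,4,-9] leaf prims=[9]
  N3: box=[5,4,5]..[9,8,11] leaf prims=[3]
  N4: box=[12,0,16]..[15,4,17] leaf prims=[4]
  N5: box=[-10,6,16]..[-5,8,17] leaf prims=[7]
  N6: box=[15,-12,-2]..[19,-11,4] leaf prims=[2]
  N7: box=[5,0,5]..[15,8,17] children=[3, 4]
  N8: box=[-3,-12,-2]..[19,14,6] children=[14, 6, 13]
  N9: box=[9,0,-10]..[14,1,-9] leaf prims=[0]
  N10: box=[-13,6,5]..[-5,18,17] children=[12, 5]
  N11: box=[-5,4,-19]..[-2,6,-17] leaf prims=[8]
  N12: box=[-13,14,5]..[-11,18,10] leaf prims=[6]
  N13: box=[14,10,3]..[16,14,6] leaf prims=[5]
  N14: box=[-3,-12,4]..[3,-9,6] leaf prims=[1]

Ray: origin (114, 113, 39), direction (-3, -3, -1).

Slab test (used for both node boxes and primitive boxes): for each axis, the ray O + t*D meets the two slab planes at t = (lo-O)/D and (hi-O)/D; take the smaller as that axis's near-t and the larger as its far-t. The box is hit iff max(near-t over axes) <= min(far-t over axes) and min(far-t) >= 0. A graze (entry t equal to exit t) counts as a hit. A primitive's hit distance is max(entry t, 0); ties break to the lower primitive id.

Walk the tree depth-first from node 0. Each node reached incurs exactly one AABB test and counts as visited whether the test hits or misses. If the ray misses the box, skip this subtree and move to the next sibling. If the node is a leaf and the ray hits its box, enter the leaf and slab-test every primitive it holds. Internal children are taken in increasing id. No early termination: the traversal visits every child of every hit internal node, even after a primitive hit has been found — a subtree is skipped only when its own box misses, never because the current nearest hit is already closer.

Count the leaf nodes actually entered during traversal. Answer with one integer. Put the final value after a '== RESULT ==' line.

Traverse from the root:
N0 x:[95/3,127/3] y:[95/3,125/3] z:[22,58] -> hit [95/3,125/3], descend [1, 7, 8, 10]
  N1 x:[97/3,119/3] y:[107/3,113/3] z:[48,58] -> miss, prune
  N7 x:[33,109/3] y:[35,113/3] z:[22,34] -> miss, prune
  N8 x:[95/3,39] y:[33,125/3] z:[33,41] -> hit [33,39], descend [6, 13, 14]
    N6 x:[95/3,33] y:[124/3,125/3] z:[35,41] -> miss, prune
    N13 x:[98/3,100/3] y:[33,103/3] z:[33,36] -> hit [33,100/3] leaf, test {P5@t=33}
    N14 x:[37,39] y:[122/3,125/3] z:[33,35] -> miss, prune
  N10 x:[119/3,127/3] y:[95/3,107/3] z:[22,34] -> miss, prune

8 AABB tests over nodes [0, 1, 7, 8, 6, 13, 14, 10]; 1 leaf entered; closest P5.

== RESULT ==
1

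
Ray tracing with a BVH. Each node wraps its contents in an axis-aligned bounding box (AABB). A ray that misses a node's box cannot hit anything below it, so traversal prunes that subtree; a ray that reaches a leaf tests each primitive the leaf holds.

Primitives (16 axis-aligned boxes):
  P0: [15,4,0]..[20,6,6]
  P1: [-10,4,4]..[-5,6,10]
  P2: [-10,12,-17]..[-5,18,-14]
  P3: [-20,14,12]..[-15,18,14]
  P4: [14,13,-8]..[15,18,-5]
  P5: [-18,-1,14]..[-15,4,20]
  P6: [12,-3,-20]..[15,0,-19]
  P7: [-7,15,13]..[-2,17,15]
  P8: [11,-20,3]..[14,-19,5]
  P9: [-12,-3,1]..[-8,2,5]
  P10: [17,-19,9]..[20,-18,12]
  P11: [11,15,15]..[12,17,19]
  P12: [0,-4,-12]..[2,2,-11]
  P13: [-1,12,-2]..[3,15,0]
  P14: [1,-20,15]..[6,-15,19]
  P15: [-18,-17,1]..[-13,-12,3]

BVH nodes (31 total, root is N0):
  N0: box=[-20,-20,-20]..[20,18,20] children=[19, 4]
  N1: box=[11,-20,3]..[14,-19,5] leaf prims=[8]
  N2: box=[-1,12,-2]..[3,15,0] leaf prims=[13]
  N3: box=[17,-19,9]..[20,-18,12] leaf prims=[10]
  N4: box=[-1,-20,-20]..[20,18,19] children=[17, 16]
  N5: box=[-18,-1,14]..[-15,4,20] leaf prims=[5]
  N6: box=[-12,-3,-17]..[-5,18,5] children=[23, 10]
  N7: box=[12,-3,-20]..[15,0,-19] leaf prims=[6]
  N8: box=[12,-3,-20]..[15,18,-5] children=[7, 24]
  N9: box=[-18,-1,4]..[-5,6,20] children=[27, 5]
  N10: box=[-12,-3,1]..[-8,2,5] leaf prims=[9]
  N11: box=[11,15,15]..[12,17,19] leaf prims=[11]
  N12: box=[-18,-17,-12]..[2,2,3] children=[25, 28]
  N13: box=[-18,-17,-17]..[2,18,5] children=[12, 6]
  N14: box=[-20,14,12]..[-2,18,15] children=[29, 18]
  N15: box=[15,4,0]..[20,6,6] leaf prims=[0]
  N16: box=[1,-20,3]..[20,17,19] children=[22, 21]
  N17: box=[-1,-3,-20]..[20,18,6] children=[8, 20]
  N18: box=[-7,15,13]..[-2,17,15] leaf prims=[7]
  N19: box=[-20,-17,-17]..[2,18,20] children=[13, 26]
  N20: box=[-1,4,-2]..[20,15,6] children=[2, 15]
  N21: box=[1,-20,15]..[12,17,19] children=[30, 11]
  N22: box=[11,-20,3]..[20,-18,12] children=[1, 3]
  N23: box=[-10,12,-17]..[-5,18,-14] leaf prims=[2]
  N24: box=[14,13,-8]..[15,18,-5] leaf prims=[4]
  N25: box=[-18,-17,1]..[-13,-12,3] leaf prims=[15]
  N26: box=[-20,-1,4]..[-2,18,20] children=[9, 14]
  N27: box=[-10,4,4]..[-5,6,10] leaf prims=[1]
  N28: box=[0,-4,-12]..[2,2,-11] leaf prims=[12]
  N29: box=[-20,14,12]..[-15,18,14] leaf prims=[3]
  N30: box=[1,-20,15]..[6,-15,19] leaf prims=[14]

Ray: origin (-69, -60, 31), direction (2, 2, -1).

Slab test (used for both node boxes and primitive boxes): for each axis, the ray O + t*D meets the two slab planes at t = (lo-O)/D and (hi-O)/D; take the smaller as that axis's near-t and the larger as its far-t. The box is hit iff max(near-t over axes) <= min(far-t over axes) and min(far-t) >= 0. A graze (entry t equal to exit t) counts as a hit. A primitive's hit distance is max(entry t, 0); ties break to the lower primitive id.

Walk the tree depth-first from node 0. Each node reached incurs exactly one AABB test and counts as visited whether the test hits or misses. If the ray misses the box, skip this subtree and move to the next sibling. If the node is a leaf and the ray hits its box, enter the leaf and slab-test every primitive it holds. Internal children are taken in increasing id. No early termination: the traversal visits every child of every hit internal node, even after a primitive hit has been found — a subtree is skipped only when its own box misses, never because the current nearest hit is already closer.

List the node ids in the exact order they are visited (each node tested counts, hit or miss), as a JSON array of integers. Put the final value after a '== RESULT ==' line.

Trace the traversal:
N0 x:[49/2,89/2] y:[20,39] z:[11,51] -> hit [49/2,39], descend [4, 19]
  N4 x:[34,89/2] y:[20,39] z:[12,51] -> hit [34,39], descend [16, 17]
    N16 x:[35,89/2] y:[20,77/2] z:[12,28] -> miss, prune
    N17 x:[34,89/2] y:[57/2,39] z:[25,51] -> hit [34,39], descend [8, 20]
      N8 x:[81/2,42] y:[57/2,39] z:[36,51] -> miss, prune
      N20 x:[34,89/2] y:[32,75/2] z:[25,33] -> miss, prune
  N19 x:[49/2,71/2] y:[43/2,39] z:[11,48] -> hit [49/2,71/2], descend [13, 26]
    N13 x:[51/2,71/2] y:[43/2,39] z:[26,48] -> hit [26,71/2], descend [6, 12]
      N6 x:[57/2,32] y:[57/2,39] z:[26,48] -> hit [57/2,32], descend [10, 23]
        N10 x:[57/2,61/2] y:[57/2,31] z:[26,30] -> hit [57/2,30] leaf, test {P9@t=57/2}
        N23 x:[59/2,32] y:[36,39] z:[45,48] -> miss, prune
      N12 x:[51/2,71/2] y:[43/2,31] z:[28,43] -> hit [28,31], descend [25, 28]
        N25 x:[51/2,28] y:[43/2,24] z:[28,30] -> miss, prune
        N28 x:[69/2,71/2] y:[28,31] z:[42,43] -> miss, prune
    N26 x:[49/2,67/2] y:[59/2,39] z:[11,27] -> miss, prune

order=[0, 4, 16, 17, 8, 20, 19, 13, 6, 10, 23, 12, 25, 28, 26]  |boxes|=15  |leaves|=1  hit=P9

== RESULT ==
[0, 4, 16, 17, 8, 20, 19, 13, 6, 10, 23, 12, 25, 28, 26]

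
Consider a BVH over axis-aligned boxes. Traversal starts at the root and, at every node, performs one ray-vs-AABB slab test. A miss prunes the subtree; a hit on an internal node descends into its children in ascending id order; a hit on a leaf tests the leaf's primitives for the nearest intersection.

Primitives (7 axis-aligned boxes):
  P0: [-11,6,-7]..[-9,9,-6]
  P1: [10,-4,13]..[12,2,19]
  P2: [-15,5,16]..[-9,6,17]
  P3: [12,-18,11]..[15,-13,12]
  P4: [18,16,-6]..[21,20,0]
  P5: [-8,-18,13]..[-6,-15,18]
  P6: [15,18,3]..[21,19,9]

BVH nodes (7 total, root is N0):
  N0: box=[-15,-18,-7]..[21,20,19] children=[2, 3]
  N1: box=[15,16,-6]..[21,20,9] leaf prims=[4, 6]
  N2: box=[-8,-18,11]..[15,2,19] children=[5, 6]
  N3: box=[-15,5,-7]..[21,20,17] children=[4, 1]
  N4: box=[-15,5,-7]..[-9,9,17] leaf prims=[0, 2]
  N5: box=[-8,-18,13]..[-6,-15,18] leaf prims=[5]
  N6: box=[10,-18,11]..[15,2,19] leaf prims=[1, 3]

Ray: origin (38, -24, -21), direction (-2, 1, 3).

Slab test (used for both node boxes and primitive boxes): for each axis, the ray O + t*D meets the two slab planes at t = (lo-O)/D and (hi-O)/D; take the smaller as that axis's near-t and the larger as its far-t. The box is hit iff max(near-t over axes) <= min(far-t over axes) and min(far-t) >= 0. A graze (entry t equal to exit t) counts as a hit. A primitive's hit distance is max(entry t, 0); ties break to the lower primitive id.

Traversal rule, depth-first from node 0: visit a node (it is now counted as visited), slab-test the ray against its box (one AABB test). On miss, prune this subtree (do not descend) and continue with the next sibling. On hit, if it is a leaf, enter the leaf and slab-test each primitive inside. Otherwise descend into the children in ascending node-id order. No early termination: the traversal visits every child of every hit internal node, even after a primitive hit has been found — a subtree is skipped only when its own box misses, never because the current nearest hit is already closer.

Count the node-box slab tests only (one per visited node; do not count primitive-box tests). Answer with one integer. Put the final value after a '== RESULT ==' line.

Traverse from the root:
N0 x:[17/2,53/2] y:[6,44] z:[14/3,40/3] -> hit [17/2,40/3], descend [2, 3]
  N2 x:[23/2,23] y:[6,26] z:[32/3,40/3] -> hit [23/2,40/3], descend [5, 6]
    N5 x:[22,23] y:[6,9] z:[34/3,13] -> miss, prune
    N6 x:[23/2,14] y:[6,26] z:[32/3,40/3] -> hit [23/2,40/3] leaf, test {P1(miss), P3(miss)}
  N3 x:[17/2,53/2] y:[29,44] z:[14/3,38/3] -> miss, prune

order=[0, 2, 5, 6, 3]  |boxes|=5  |leaves|=1  hit=miss

== RESULT ==
5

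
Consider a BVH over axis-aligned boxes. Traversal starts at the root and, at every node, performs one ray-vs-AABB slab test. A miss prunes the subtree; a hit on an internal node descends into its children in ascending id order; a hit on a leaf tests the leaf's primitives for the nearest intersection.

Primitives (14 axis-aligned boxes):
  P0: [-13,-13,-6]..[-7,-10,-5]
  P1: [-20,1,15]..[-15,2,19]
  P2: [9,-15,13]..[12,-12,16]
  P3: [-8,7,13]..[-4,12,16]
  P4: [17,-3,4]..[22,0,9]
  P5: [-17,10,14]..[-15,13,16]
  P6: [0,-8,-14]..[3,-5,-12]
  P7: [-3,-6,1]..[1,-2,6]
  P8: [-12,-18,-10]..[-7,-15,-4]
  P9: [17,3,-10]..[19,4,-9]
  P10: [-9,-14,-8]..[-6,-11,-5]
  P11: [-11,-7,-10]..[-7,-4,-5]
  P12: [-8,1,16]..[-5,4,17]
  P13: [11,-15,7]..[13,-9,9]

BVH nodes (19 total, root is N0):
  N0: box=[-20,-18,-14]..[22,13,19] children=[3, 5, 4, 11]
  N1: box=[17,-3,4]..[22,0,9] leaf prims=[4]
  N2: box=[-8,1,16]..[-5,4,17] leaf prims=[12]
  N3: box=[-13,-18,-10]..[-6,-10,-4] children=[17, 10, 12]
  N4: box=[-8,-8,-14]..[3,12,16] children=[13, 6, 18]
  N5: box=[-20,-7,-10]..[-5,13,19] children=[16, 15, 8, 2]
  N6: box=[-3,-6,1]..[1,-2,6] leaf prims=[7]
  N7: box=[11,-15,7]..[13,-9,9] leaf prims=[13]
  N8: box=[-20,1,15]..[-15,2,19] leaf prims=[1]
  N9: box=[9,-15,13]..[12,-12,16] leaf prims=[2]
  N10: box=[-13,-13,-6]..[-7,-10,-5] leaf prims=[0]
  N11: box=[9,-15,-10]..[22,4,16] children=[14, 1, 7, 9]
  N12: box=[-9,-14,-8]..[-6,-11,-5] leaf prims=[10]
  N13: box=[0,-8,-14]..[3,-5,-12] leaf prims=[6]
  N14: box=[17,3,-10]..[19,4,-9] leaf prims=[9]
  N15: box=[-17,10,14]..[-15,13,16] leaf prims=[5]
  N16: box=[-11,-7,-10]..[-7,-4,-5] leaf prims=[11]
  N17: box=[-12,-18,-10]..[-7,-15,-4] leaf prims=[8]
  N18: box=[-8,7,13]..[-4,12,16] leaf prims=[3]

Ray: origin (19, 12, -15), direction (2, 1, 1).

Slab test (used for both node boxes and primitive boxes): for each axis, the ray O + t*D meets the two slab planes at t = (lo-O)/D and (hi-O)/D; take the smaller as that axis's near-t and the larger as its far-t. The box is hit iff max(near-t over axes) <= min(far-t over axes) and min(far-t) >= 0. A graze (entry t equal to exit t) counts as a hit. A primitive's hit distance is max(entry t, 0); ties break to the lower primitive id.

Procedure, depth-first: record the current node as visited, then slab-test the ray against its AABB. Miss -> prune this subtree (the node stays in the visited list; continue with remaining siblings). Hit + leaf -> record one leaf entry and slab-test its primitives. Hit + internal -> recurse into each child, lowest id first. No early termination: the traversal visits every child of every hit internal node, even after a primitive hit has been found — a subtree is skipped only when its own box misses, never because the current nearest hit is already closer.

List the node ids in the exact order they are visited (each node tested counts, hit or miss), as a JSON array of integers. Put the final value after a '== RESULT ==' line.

Walk:
N0 x:[-39/2,3/2] y:[-30,1] z:[1,34] -> hit [1,1], descend [3, 4, 5, 11]
  N3 x:[-16,-25/2] y:[-30,-22] z:[5,11] -> miss, prune
  N4 x:[-27/2,-8] y:[-20,0] z:[1,31] -> miss, prune
  N5 x:[-39/2,-12] y:[-19,1] z:[5,34] -> miss, prune
  N11 x:[-5,3/2] y:[-27,-8] z:[5,31] -> miss, prune

Summary -> nodes [0, 3, 4, 5, 11]; box-tests=5; leaf-entries=0; first=miss

== RESULT ==
[0, 3, 4, 5, 11]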